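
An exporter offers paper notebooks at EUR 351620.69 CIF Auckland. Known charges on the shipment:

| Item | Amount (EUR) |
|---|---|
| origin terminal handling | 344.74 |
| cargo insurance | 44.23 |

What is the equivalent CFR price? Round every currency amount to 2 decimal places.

Not relevant to the conversion: origin terminal — on the seller under both CIF and CFR; already in the CIF price and stays in the CFR price.
From CIF to CFR, the seller no longer bears: insurance.
CFR price = 351620.69 − 44.23 = 351576.46

CFR price: EUR 351576.46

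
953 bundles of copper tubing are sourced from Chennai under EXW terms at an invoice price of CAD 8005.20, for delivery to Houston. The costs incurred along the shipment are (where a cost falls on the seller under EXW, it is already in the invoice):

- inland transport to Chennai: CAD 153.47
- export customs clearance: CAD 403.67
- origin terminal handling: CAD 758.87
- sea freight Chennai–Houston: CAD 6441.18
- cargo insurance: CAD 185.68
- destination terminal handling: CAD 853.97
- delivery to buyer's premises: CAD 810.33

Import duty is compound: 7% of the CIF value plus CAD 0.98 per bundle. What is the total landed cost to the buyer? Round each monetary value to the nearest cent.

Total landed cost: CAD 19662.67

EXW: the seller makes goods available at their premises; the buyer bears all onward costs.
CIF value = EXW price + inland to port + export clearance + origin terminal + freight + insurance = 8005.20 + 153.47 + 403.67 + 758.87 + 6441.18 + 185.68 = 15948.07
Ad valorem component: 15948.07 × 7% = 1116.36
Specific component: 953 × 0.98 = 933.94
Import duty = 1116.36 + 933.94 = 2050.30
Buyer bears: inland to port 153.47 + export clearance 403.67 + origin terminal 758.87 + freight 6441.18 + insurance 185.68 + destination terminal 853.97 + delivery 810.33 + duty 2050.30 = 11657.47
Landed cost = invoice 8005.20 + 11657.47 = 19662.67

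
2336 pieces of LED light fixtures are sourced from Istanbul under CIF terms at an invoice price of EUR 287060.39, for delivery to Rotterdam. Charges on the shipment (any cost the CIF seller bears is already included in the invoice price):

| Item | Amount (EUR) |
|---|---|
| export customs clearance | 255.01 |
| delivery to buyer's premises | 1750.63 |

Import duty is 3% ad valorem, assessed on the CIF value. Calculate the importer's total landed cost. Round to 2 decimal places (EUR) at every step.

CIF: the seller pays costs through ocean freight and marine insurance to the destination port.
Already in the invoice (seller's account under CIF): export clearance — exclude.
The CIF price already equals the CIF value: 287060.39
Import duty = 287060.39 × 3% = 8611.81
Buyer bears: delivery 1750.63 + duty 8611.81 = 10362.44
Landed cost = invoice 287060.39 + 10362.44 = 297422.83

Total landed cost: EUR 297422.83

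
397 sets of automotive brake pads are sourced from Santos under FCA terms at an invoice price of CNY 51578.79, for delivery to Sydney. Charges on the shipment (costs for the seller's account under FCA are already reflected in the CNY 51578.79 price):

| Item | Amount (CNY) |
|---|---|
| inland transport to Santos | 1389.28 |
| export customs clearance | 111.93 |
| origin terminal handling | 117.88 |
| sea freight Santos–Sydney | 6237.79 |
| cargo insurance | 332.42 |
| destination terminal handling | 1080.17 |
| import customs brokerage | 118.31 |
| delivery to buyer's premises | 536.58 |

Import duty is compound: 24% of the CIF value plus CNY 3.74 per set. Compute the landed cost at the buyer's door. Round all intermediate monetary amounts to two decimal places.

Total landed cost: CNY 75470.77

FCA: the seller delivers export-cleared goods to the carrier; the buyer bears costs from that point.
Already in the invoice (seller's account under FCA): inland to port, export clearance — exclude.
CIF value = FCA price + origin terminal + freight + insurance = 51578.79 + 117.88 + 6237.79 + 332.42 = 58266.88
Ad valorem component: 58266.88 × 24% = 13984.05
Specific component: 397 × 3.74 = 1484.78
Import duty = 13984.05 + 1484.78 = 15468.83
Buyer bears: origin terminal 117.88 + freight 6237.79 + insurance 332.42 + destination terminal 1080.17 + brokerage 118.31 + delivery 536.58 + duty 15468.83 = 23891.98
Landed cost = invoice 51578.79 + 23891.98 = 75470.77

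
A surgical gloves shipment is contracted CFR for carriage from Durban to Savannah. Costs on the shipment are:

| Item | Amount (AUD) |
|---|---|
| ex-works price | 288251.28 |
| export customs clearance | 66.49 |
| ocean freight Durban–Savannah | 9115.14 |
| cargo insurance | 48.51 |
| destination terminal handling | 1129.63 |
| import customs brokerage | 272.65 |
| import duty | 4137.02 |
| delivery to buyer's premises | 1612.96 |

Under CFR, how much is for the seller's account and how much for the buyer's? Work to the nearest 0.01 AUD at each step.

CFR: the seller pays costs through ocean freight to the destination port, but not insurance.
Seller's account: goods 288251.28 + export clearance 66.49 + freight 9115.14 = 297432.91
Buyer's account: insurance 48.51 + destination terminal 1129.63 + brokerage 272.65 + duty 4137.02 + delivery 1612.96 = 7200.77

Seller: AUD 297432.91; buyer: AUD 7200.77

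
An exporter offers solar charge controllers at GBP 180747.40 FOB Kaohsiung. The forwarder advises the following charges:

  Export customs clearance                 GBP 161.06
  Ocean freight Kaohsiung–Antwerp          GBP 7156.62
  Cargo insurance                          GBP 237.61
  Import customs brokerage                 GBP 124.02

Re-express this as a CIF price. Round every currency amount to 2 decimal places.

CIF price: GBP 188141.63

Not relevant to the conversion: export clearance — on the seller under both FOB and CIF; already in the FOB price and stays in the CIF price. brokerage — on the buyer under both terms; not part of either seller's price.
From FOB to CIF, the seller additionally bears: freight, insurance.
CIF price = 180747.40 + 7156.62 + 237.61 = 188141.63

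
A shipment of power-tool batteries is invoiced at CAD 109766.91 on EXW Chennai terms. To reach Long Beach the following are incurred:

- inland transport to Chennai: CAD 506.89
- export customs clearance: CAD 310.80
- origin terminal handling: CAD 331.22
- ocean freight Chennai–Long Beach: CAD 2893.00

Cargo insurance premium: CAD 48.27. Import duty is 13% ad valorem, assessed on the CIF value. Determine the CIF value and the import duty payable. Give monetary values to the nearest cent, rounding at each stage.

CIF = EXW price + pre-shipment costs + freight + insurance
CIF = 109766.91 + 506.89 + 310.80 + 331.22 + 2893.00 + 48.27 = 113857.09
Import duty = 113857.09 × 13% = 14801.42

CIF value: CAD 113857.09; import duty: CAD 14801.42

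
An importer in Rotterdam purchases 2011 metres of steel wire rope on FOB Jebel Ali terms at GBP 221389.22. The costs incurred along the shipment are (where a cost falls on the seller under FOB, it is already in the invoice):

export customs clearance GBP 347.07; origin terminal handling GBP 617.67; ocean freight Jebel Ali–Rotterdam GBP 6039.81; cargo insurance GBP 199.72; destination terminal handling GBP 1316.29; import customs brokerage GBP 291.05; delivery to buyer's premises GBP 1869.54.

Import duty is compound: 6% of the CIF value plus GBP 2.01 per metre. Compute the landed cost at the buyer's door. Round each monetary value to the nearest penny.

Total landed cost: GBP 248805.47

FOB: the seller bears costs until goods are on board at the origin port; the buyer bears freight, insurance and all costs thereafter.
Already in the invoice (seller's account under FOB): export clearance, origin terminal — exclude.
CIF value = FOB price + freight + insurance = 221389.22 + 6039.81 + 199.72 = 227628.75
Ad valorem component: 227628.75 × 6% = 13657.73
Specific component: 2011 × 2.01 = 4042.11
Import duty = 13657.73 + 4042.11 = 17699.84
Buyer bears: freight 6039.81 + insurance 199.72 + destination terminal 1316.29 + brokerage 291.05 + delivery 1869.54 + duty 17699.84 = 27416.25
Landed cost = invoice 221389.22 + 27416.25 = 248805.47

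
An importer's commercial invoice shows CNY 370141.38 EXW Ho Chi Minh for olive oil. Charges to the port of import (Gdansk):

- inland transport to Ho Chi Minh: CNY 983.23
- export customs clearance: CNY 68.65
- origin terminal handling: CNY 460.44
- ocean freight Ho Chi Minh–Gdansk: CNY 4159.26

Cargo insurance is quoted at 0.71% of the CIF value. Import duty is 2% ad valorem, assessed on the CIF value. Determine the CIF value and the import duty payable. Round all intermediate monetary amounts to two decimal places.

Let C be the CIF value. C = EXW price + pre-shipment costs + freight + 0.71% × C
C − 0.71% × C = 370141.38 + 983.23 + 68.65 + 460.44 + 4159.26
0.9929 × C = 375812.96
C = 375812.96 / 0.9929 = 378500.31
Insurance premium = 0.71% × 378500.31 = 2687.35
Import duty = 378500.31 × 2% = 7570.01

CIF value: CNY 378500.31; import duty: CNY 7570.01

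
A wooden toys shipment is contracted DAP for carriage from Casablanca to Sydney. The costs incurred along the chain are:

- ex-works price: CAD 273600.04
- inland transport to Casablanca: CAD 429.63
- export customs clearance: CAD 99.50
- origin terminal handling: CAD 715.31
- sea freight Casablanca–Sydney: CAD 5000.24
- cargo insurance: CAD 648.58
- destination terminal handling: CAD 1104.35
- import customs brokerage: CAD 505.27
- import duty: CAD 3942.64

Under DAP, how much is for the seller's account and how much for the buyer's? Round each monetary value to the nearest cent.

Seller: CAD 281597.65; buyer: CAD 4447.91

DAP: the seller bears all costs to the named destination except import duty and clearance.
Seller's account: goods 273600.04 + inland to port 429.63 + export clearance 99.50 + origin terminal 715.31 + freight 5000.24 + insurance 648.58 + destination terminal 1104.35 = 281597.65
Buyer's account: brokerage 505.27 + duty 3942.64 = 4447.91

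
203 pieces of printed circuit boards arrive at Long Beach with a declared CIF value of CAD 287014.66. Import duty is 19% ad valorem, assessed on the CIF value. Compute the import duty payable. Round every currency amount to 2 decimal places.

Import duty: CAD 54532.79

Import duty = 287014.66 × 19% = 54532.79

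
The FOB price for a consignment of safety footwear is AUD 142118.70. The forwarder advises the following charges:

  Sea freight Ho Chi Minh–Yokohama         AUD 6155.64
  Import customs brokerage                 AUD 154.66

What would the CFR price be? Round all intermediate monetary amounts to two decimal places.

Not relevant to the conversion: brokerage — on the buyer under both terms; not part of either seller's price.
From FOB to CFR, the seller additionally bears: freight.
CFR price = 142118.70 + 6155.64 = 148274.34

CFR price: AUD 148274.34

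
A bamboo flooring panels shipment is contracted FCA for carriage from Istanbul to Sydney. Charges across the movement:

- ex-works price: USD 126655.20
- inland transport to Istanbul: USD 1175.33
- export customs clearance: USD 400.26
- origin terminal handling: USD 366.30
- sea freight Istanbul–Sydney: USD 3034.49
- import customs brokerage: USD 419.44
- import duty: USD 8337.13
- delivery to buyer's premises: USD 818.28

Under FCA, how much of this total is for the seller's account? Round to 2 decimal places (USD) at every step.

FCA: the seller delivers export-cleared goods to the carrier; the buyer bears costs from that point.
Seller's account: goods 126655.20 + inland to port 1175.33 + export clearance 400.26 = 128230.79
Buyer's account: origin terminal 366.30 + freight 3034.49 + brokerage 419.44 + duty 8337.13 + delivery 818.28 = 12975.64

Seller's account: USD 128230.79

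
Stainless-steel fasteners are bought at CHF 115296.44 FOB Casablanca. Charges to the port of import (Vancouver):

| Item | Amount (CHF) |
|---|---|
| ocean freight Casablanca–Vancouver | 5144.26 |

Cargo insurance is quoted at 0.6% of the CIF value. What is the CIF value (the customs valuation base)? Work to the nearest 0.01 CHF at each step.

CIF value: CHF 121167.71

Let C be the CIF value. C = FOB price + freight + 0.6% × C
C − 0.6% × C = 115296.44 + 5144.26
0.994 × C = 120440.70
C = 120440.70 / 0.994 = 121167.71
Insurance premium = 0.6% × 121167.71 = 727.01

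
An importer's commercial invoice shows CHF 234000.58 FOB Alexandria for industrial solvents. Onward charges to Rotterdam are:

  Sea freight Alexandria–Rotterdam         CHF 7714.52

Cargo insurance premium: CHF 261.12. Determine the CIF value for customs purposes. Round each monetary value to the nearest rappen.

CIF value: CHF 241976.22

CIF = FOB price + freight + insurance
CIF = 234000.58 + 7714.52 + 261.12 = 241976.22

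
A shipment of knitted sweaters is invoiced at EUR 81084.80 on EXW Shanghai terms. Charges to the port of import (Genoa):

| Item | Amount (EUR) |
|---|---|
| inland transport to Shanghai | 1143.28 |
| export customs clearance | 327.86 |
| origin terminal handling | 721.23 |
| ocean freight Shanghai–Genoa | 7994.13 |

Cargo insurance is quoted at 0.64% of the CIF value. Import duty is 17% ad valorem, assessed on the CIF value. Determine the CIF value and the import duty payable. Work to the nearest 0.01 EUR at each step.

CIF value: EUR 91859.20; import duty: EUR 15616.06

Let C be the CIF value. C = EXW price + pre-shipment costs + freight + 0.64% × C
C − 0.64% × C = 81084.80 + 1143.28 + 327.86 + 721.23 + 7994.13
0.9936 × C = 91271.30
C = 91271.30 / 0.9936 = 91859.20
Insurance premium = 0.64% × 91859.20 = 587.90
Import duty = 91859.20 × 17% = 15616.06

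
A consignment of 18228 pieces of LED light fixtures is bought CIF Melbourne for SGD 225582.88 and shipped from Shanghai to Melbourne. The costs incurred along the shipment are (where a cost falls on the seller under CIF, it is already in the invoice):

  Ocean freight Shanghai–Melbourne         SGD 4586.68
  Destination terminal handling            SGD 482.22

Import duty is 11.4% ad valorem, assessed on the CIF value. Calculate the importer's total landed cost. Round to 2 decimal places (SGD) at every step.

CIF: the seller pays costs through ocean freight and marine insurance to the destination port.
Already in the invoice (seller's account under CIF): freight — exclude.
The CIF price already equals the CIF value: 225582.88
Import duty = 225582.88 × 11.4% = 25716.45
Buyer bears: destination terminal 482.22 + duty 25716.45 = 26198.67
Landed cost = invoice 225582.88 + 26198.67 = 251781.55

Total landed cost: SGD 251781.55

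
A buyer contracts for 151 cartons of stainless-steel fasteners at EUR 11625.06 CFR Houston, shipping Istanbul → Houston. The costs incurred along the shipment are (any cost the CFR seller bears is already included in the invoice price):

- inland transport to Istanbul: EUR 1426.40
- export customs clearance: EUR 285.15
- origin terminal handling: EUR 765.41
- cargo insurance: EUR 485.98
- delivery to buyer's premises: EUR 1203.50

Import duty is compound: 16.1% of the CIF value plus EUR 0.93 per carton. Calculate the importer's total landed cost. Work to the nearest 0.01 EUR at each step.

CFR: the seller pays costs through ocean freight to the destination port, but not insurance.
Already in the invoice (seller's account under CFR): inland to port, export clearance, origin terminal — exclude.
CIF value = CFR price + insurance = 11625.06 + 485.98 = 12111.04
Ad valorem component: 12111.04 × 16.1% = 1949.88
Specific component: 151 × 0.93 = 140.43
Import duty = 1949.88 + 140.43 = 2090.31
Buyer bears: insurance 485.98 + delivery 1203.50 + duty 2090.31 = 3779.79
Landed cost = invoice 11625.06 + 3779.79 = 15404.85

Total landed cost: EUR 15404.85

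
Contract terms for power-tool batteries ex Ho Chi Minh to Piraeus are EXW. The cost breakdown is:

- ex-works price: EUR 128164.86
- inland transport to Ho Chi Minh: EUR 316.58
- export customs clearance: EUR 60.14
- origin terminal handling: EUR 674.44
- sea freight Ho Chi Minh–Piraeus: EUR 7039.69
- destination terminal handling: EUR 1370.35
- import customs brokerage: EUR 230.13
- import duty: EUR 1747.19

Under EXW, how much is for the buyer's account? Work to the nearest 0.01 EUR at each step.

Buyer's account: EUR 11438.52

EXW: the seller makes goods available at their premises; the buyer bears all onward costs.
Seller's account: goods 128164.86 = 128164.86
Buyer's account: inland to port 316.58 + export clearance 60.14 + origin terminal 674.44 + freight 7039.69 + destination terminal 1370.35 + brokerage 230.13 + duty 1747.19 = 11438.52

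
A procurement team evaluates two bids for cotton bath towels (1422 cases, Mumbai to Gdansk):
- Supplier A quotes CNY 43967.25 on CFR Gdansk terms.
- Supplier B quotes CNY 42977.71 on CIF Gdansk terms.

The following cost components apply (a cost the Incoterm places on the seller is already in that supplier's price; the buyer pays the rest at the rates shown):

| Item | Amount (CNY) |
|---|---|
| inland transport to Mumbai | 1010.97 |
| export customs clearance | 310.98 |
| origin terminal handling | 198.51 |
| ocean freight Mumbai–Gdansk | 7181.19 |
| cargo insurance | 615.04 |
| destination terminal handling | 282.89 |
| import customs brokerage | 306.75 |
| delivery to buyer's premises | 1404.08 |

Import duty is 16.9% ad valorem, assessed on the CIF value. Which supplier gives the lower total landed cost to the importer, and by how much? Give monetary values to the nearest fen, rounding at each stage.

Supplier A (CFR):
CIF value = CFR price + insurance = 43967.25 + 615.04 = 44582.29
Import duty = 44582.29 × 16.9% = 7534.41
Buyer bears (A): 615.04 + 282.89 + 306.75 + 1404.08 = 2608.76
Landed cost (A) = invoice 43967.25 + 2608.76 + duty 7534.41 = 54110.42
Supplier B (CIF):
The CIF price already equals the CIF value: 42977.71
Import duty = 42977.71 × 16.9% = 7263.23
Buyer bears (B): 282.89 + 306.75 + 1404.08 = 1993.72
Landed cost (B) = invoice 42977.71 + 1993.72 + duty 7263.23 = 52234.66
Difference = |54110.42 − 52234.66| = 1875.76

Supplier B is cheaper by CNY 1875.76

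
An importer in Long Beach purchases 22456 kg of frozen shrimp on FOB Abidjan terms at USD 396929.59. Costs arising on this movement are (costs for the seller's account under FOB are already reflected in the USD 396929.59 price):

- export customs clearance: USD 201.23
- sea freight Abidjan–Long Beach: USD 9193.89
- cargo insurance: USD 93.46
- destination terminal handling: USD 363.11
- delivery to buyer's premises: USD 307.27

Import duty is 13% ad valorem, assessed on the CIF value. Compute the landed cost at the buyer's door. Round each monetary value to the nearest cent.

FOB: the seller bears costs until goods are on board at the origin port; the buyer bears freight, insurance and all costs thereafter.
Already in the invoice (seller's account under FOB): export clearance — exclude.
CIF value = FOB price + freight + insurance = 396929.59 + 9193.89 + 93.46 = 406216.94
Import duty = 406216.94 × 13% = 52808.20
Buyer bears: freight 9193.89 + insurance 93.46 + destination terminal 363.11 + delivery 307.27 + duty 52808.20 = 62765.93
Landed cost = invoice 396929.59 + 62765.93 = 459695.52

Total landed cost: USD 459695.52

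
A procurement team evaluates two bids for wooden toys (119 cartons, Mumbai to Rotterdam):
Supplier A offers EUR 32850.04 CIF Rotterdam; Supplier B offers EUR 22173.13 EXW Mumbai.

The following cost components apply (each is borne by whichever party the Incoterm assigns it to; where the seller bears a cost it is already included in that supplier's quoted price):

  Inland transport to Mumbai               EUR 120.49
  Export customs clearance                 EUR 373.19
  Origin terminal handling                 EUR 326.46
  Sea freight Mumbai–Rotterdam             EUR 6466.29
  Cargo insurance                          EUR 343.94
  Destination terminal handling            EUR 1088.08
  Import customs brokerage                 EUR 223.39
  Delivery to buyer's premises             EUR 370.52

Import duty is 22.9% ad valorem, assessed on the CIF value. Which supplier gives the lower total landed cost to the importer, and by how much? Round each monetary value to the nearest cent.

Supplier B is cheaper by EUR 3744.20

Supplier A (CIF):
The CIF price already equals the CIF value: 32850.04
Import duty = 32850.04 × 22.9% = 7522.66
Buyer bears (A): 1088.08 + 223.39 + 370.52 = 1681.99
Landed cost (A) = invoice 32850.04 + 1681.99 + duty 7522.66 = 42054.69
Supplier B (EXW):
CIF value = EXW price + inland to port + export clearance + origin terminal + freight + insurance = 22173.13 + 120.49 + 373.19 + 326.46 + 6466.29 + 343.94 = 29803.50
Import duty = 29803.50 × 22.9% = 6825.00
Buyer bears (B): 120.49 + 373.19 + 326.46 + 6466.29 + 343.94 + 1088.08 + 223.39 + 370.52 = 9312.36
Landed cost (B) = invoice 22173.13 + 9312.36 + duty 6825.00 = 38310.49
Difference = |42054.69 − 38310.49| = 3744.20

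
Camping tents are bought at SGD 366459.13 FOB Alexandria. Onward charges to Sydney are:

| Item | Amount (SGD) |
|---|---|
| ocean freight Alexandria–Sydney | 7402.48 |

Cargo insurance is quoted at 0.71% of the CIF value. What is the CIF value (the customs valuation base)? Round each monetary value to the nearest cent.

CIF value: SGD 376535.01

Let C be the CIF value. C = FOB price + freight + 0.71% × C
C − 0.71% × C = 366459.13 + 7402.48
0.9929 × C = 373861.61
C = 373861.61 / 0.9929 = 376535.01
Insurance premium = 0.71% × 376535.01 = 2673.40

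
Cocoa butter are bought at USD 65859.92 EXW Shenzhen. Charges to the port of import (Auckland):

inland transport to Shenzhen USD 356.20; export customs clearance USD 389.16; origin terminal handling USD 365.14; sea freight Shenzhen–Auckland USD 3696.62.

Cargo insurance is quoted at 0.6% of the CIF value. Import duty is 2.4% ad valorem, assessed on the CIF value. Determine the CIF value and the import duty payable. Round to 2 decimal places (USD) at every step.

CIF value: USD 71093.60; import duty: USD 1706.25

Let C be the CIF value. C = EXW price + pre-shipment costs + freight + 0.6% × C
C − 0.6% × C = 65859.92 + 356.20 + 389.16 + 365.14 + 3696.62
0.994 × C = 70667.04
C = 70667.04 / 0.994 = 71093.60
Insurance premium = 0.6% × 71093.60 = 426.56
Import duty = 71093.60 × 2.4% = 1706.25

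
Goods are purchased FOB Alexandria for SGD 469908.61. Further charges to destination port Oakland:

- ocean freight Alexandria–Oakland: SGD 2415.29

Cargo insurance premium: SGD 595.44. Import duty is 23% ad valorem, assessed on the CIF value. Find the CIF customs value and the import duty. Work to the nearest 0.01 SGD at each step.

CIF value: SGD 472919.34; import duty: SGD 108771.45

CIF = FOB price + freight + insurance
CIF = 469908.61 + 2415.29 + 595.44 = 472919.34
Import duty = 472919.34 × 23% = 108771.45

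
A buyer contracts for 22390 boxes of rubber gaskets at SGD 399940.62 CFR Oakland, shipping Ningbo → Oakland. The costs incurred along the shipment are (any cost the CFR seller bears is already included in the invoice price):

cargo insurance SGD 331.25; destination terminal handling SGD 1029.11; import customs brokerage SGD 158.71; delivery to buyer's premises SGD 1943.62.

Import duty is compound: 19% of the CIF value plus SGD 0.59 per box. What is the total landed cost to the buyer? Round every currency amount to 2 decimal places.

Total landed cost: SGD 492665.07

CFR: the seller pays costs through ocean freight to the destination port, but not insurance.
CIF value = CFR price + insurance = 399940.62 + 331.25 = 400271.87
Ad valorem component: 400271.87 × 19% = 76051.66
Specific component: 22390 × 0.59 = 13210.10
Import duty = 76051.66 + 13210.10 = 89261.76
Buyer bears: insurance 331.25 + destination terminal 1029.11 + brokerage 158.71 + delivery 1943.62 + duty 89261.76 = 92724.45
Landed cost = invoice 399940.62 + 92724.45 = 492665.07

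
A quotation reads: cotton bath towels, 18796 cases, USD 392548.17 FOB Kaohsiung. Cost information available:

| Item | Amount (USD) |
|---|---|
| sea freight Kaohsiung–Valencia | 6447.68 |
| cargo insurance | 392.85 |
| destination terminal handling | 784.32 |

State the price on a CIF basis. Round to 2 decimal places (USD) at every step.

Not relevant to the conversion: destination terminal — on the buyer under both terms; not part of either seller's price.
From FOB to CIF, the seller additionally bears: freight, insurance.
CIF price = 392548.17 + 6447.68 + 392.85 = 399388.70

CIF price: USD 399388.70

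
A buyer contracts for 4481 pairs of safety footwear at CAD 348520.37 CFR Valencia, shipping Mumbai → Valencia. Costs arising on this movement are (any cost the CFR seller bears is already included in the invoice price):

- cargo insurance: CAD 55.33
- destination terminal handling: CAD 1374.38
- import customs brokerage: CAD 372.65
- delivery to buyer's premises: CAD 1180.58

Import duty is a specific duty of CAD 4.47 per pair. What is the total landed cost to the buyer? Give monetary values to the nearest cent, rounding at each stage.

Total landed cost: CAD 371533.38

CFR: the seller pays costs through ocean freight to the destination port, but not insurance.
CIF value = CFR price + insurance = 348520.37 + 55.33 = 348575.70
Import duty = 4481 × 4.47 = 20030.07
Buyer bears: insurance 55.33 + destination terminal 1374.38 + brokerage 372.65 + delivery 1180.58 + duty 20030.07 = 23013.01
Landed cost = invoice 348520.37 + 23013.01 = 371533.38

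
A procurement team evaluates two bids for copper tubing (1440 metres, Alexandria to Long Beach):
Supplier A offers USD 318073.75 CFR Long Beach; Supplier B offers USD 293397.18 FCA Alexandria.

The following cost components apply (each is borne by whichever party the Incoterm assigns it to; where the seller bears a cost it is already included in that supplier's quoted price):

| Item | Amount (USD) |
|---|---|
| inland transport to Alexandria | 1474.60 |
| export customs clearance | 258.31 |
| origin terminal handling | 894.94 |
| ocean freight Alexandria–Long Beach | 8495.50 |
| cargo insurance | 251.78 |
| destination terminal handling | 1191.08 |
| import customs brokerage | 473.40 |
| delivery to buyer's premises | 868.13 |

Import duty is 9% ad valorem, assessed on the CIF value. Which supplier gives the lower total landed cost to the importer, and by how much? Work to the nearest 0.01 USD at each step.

Supplier B is cheaper by USD 16661.88

Supplier A (CFR):
CIF value = CFR price + insurance = 318073.75 + 251.78 = 318325.53
Import duty = 318325.53 × 9% = 28649.30
Buyer bears (A): 251.78 + 1191.08 + 473.40 + 868.13 = 2784.39
Landed cost (A) = invoice 318073.75 + 2784.39 + duty 28649.30 = 349507.44
Supplier B (FCA):
CIF value = FCA price + origin terminal + freight + insurance = 293397.18 + 894.94 + 8495.50 + 251.78 = 303039.40
Import duty = 303039.40 × 9% = 27273.55
Buyer bears (B): 894.94 + 8495.50 + 251.78 + 1191.08 + 473.40 + 868.13 = 12174.83
Landed cost (B) = invoice 293397.18 + 12174.83 + duty 27273.55 = 332845.56
Difference = |349507.44 − 332845.56| = 16661.88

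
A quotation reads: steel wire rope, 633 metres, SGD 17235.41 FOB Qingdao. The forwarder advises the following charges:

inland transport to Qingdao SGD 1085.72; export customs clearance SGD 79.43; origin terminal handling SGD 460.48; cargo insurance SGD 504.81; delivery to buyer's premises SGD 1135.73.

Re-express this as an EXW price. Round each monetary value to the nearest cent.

EXW price: SGD 15609.78

Not relevant to the conversion: insurance, delivery — on the buyer under both terms; not part of either seller's price.
From FOB to EXW, the seller no longer bears: inland to port, export clearance, origin terminal.
EXW price = 17235.41 − 1085.72 − 79.43 − 460.48 = 15609.78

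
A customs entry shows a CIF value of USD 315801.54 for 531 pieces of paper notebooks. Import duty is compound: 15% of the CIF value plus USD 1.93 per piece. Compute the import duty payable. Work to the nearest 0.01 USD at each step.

Ad valorem component: 315801.54 × 15% = 47370.23
Specific component: 531 × 1.93 = 1024.83
Import duty = 47370.23 + 1024.83 = 48395.06

Import duty: USD 48395.06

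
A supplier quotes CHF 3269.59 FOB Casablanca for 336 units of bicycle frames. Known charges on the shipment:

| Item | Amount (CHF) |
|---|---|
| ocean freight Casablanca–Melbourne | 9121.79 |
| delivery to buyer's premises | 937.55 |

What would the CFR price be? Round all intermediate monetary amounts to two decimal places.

Not relevant to the conversion: delivery — on the buyer under both terms; not part of either seller's price.
From FOB to CFR, the seller additionally bears: freight.
CFR price = 3269.59 + 9121.79 = 12391.38

CFR price: CHF 12391.38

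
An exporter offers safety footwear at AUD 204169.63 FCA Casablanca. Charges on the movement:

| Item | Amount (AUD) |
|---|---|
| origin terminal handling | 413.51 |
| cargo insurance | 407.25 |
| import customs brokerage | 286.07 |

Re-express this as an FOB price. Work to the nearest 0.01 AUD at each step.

FOB price: AUD 204583.14

Not relevant to the conversion: insurance, brokerage — on the buyer under both terms; not part of either seller's price.
From FCA to FOB, the seller additionally bears: origin terminal.
FOB price = 204169.63 + 413.51 = 204583.14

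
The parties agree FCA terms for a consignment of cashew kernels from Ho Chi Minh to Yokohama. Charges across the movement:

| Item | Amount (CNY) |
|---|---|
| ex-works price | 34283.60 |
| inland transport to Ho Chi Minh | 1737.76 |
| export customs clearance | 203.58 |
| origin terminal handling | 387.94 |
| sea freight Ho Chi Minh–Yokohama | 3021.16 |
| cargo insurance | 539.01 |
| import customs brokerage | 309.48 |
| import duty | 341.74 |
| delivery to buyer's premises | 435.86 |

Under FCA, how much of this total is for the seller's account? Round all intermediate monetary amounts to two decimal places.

FCA: the seller delivers export-cleared goods to the carrier; the buyer bears costs from that point.
Seller's account: goods 34283.60 + inland to port 1737.76 + export clearance 203.58 = 36224.94
Buyer's account: origin terminal 387.94 + freight 3021.16 + insurance 539.01 + brokerage 309.48 + duty 341.74 + delivery 435.86 = 5035.19

Seller's account: CNY 36224.94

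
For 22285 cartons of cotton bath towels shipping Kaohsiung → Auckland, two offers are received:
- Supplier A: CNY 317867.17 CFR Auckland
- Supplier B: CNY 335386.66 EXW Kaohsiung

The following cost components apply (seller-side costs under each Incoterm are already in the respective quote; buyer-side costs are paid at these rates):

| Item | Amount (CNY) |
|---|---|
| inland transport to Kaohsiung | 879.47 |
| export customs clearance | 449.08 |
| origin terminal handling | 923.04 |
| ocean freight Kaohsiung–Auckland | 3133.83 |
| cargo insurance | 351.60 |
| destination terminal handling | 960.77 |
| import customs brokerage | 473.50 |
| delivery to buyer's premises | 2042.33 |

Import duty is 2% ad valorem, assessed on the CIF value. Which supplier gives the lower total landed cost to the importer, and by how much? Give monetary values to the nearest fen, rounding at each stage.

Supplier A is cheaper by CNY 23363.00

Supplier A (CFR):
CIF value = CFR price + insurance = 317867.17 + 351.60 = 318218.77
Import duty = 318218.77 × 2% = 6364.38
Buyer bears (A): 351.60 + 960.77 + 473.50 + 2042.33 = 3828.20
Landed cost (A) = invoice 317867.17 + 3828.20 + duty 6364.38 = 328059.75
Supplier B (EXW):
CIF value = EXW price + inland to port + export clearance + origin terminal + freight + insurance = 335386.66 + 879.47 + 449.08 + 923.04 + 3133.83 + 351.60 = 341123.68
Import duty = 341123.68 × 2% = 6822.47
Buyer bears (B): 879.47 + 449.08 + 923.04 + 3133.83 + 351.60 + 960.77 + 473.50 + 2042.33 = 9213.62
Landed cost (B) = invoice 335386.66 + 9213.62 + duty 6822.47 = 351422.75
Difference = |328059.75 − 351422.75| = 23363.00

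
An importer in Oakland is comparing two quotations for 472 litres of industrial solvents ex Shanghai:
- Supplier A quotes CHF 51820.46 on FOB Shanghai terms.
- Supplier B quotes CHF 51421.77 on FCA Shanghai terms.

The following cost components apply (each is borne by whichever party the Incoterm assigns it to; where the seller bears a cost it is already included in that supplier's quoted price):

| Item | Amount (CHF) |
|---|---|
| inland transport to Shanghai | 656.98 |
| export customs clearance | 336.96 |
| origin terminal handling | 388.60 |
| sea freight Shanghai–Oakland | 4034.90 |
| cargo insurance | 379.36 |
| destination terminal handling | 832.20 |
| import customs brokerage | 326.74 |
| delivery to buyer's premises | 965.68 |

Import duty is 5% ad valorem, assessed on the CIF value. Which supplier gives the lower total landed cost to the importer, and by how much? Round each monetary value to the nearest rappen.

Supplier B is cheaper by CHF 10.60

Supplier A (FOB):
CIF value = FOB price + freight + insurance = 51820.46 + 4034.90 + 379.36 = 56234.72
Import duty = 56234.72 × 5% = 2811.74
Buyer bears (A): 4034.90 + 379.36 + 832.20 + 326.74 + 965.68 = 6538.88
Landed cost (A) = invoice 51820.46 + 6538.88 + duty 2811.74 = 61171.08
Supplier B (FCA):
CIF value = FCA price + origin terminal + freight + insurance = 51421.77 + 388.60 + 4034.90 + 379.36 = 56224.63
Import duty = 56224.63 × 5% = 2811.23
Buyer bears (B): 388.60 + 4034.90 + 379.36 + 832.20 + 326.74 + 965.68 = 6927.48
Landed cost (B) = invoice 51421.77 + 6927.48 + duty 2811.23 = 61160.48
Difference = |61171.08 − 61160.48| = 10.60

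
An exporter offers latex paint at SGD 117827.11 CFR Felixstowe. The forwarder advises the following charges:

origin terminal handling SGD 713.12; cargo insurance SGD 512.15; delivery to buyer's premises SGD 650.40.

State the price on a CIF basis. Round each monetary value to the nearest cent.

Not relevant to the conversion: origin terminal — on the seller under both CFR and CIF; already in the CFR price and stays in the CIF price. delivery — on the buyer under both terms; not part of either seller's price.
From CFR to CIF, the seller additionally bears: insurance.
CIF price = 117827.11 + 512.15 = 118339.26

CIF price: SGD 118339.26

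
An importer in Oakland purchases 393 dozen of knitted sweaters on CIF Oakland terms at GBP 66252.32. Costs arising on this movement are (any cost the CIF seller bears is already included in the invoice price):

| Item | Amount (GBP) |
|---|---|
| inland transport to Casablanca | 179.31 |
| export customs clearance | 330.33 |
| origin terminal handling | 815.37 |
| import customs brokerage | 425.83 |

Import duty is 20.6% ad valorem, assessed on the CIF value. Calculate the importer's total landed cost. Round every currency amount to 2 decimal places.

Total landed cost: GBP 80326.13

CIF: the seller pays costs through ocean freight and marine insurance to the destination port.
Already in the invoice (seller's account under CIF): inland to port, export clearance, origin terminal — exclude.
The CIF price already equals the CIF value: 66252.32
Import duty = 66252.32 × 20.6% = 13647.98
Buyer bears: brokerage 425.83 + duty 13647.98 = 14073.81
Landed cost = invoice 66252.32 + 14073.81 = 80326.13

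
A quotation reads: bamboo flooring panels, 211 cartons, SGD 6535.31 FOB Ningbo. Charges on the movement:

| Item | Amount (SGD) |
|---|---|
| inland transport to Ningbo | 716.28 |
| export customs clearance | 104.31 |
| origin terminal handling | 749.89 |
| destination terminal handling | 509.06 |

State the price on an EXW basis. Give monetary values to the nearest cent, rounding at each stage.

EXW price: SGD 4964.83

Not relevant to the conversion: destination terminal — on the buyer under both terms; not part of either seller's price.
From FOB to EXW, the seller no longer bears: inland to port, export clearance, origin terminal.
EXW price = 6535.31 − 716.28 − 104.31 − 749.89 = 4964.83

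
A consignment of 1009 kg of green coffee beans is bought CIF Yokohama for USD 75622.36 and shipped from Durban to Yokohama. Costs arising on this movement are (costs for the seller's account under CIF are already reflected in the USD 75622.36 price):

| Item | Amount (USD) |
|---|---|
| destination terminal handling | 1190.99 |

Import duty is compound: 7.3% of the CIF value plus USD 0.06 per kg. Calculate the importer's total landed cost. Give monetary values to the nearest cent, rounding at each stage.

CIF: the seller pays costs through ocean freight and marine insurance to the destination port.
The CIF price already equals the CIF value: 75622.36
Ad valorem component: 75622.36 × 7.3% = 5520.43
Specific component: 1009 × 0.06 = 60.54
Import duty = 5520.43 + 60.54 = 5580.97
Buyer bears: destination terminal 1190.99 + duty 5580.97 = 6771.96
Landed cost = invoice 75622.36 + 6771.96 = 82394.32

Total landed cost: USD 82394.32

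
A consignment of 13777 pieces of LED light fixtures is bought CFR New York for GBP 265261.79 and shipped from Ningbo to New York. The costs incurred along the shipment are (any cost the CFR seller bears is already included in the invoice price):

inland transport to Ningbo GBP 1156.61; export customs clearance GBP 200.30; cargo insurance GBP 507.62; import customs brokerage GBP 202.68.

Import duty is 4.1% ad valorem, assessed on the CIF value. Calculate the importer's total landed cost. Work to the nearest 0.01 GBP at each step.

Total landed cost: GBP 276868.64

CFR: the seller pays costs through ocean freight to the destination port, but not insurance.
Already in the invoice (seller's account under CFR): inland to port, export clearance — exclude.
CIF value = CFR price + insurance = 265261.79 + 507.62 = 265769.41
Import duty = 265769.41 × 4.1% = 10896.55
Buyer bears: insurance 507.62 + brokerage 202.68 + duty 10896.55 = 11606.85
Landed cost = invoice 265261.79 + 11606.85 = 276868.64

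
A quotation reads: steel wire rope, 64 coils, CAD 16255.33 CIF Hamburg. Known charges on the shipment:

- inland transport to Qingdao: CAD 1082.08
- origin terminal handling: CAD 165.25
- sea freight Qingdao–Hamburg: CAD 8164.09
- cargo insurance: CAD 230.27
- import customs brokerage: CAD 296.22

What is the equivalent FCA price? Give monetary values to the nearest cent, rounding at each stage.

FCA price: CAD 7695.72

Not relevant to the conversion: inland to port — on the seller under both CIF and FCA; already in the CIF price and stays in the FCA price. brokerage — on the buyer under both terms; not part of either seller's price.
From CIF to FCA, the seller no longer bears: origin terminal, freight, insurance.
FCA price = 16255.33 − 165.25 − 8164.09 − 230.27 = 7695.72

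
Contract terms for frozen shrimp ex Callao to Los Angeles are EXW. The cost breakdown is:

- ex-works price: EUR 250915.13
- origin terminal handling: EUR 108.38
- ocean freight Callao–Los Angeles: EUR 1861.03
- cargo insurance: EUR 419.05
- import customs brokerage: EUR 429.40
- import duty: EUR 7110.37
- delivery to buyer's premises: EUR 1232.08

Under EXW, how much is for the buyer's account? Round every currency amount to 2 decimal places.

EXW: the seller makes goods available at their premises; the buyer bears all onward costs.
Seller's account: goods 250915.13 = 250915.13
Buyer's account: origin terminal 108.38 + freight 1861.03 + insurance 419.05 + brokerage 429.40 + duty 7110.37 + delivery 1232.08 = 11160.31

Buyer's account: EUR 11160.31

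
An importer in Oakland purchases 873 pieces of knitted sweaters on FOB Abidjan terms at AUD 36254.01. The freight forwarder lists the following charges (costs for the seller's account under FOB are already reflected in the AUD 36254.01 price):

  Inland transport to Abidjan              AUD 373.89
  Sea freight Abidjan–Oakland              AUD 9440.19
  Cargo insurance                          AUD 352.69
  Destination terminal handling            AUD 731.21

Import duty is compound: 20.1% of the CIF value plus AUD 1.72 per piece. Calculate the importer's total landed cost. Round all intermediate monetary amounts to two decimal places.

FOB: the seller bears costs until goods are on board at the origin port; the buyer bears freight, insurance and all costs thereafter.
Already in the invoice (seller's account under FOB): inland to port — exclude.
CIF value = FOB price + freight + insurance = 36254.01 + 9440.19 + 352.69 = 46046.89
Ad valorem component: 46046.89 × 20.1% = 9255.42
Specific component: 873 × 1.72 = 1501.56
Import duty = 9255.42 + 1501.56 = 10756.98
Buyer bears: freight 9440.19 + insurance 352.69 + destination terminal 731.21 + duty 10756.98 = 21281.07
Landed cost = invoice 36254.01 + 21281.07 = 57535.08

Total landed cost: AUD 57535.08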